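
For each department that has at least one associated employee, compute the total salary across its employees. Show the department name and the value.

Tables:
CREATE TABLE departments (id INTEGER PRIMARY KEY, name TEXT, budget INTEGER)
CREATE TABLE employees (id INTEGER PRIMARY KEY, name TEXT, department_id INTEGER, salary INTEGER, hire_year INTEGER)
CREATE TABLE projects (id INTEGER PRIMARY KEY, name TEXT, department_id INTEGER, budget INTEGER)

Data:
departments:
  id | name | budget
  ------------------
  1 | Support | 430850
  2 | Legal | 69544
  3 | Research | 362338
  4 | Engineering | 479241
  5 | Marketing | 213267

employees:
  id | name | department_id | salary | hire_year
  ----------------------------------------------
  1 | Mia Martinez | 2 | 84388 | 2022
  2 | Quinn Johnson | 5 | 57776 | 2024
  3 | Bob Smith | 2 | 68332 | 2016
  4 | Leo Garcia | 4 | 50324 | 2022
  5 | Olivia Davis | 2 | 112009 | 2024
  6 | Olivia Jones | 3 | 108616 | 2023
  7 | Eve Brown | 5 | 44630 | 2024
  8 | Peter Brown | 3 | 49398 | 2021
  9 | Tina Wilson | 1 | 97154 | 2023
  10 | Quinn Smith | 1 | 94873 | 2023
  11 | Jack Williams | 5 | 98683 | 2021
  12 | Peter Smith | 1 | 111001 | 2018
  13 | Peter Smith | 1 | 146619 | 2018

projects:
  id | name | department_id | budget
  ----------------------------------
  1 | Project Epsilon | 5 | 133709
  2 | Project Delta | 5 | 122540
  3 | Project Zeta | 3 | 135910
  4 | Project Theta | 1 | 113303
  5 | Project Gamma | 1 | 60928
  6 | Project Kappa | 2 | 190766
SELECT p.name, SUM(c.salary) AS sum_salary FROM employees c JOIN departments p ON c.department_id = p.id GROUP BY p.id, p.name

Execution result:
name | sum_salary
Support | 449647
Legal | 264729
Research | 158014
Engineering | 50324
Marketing | 201089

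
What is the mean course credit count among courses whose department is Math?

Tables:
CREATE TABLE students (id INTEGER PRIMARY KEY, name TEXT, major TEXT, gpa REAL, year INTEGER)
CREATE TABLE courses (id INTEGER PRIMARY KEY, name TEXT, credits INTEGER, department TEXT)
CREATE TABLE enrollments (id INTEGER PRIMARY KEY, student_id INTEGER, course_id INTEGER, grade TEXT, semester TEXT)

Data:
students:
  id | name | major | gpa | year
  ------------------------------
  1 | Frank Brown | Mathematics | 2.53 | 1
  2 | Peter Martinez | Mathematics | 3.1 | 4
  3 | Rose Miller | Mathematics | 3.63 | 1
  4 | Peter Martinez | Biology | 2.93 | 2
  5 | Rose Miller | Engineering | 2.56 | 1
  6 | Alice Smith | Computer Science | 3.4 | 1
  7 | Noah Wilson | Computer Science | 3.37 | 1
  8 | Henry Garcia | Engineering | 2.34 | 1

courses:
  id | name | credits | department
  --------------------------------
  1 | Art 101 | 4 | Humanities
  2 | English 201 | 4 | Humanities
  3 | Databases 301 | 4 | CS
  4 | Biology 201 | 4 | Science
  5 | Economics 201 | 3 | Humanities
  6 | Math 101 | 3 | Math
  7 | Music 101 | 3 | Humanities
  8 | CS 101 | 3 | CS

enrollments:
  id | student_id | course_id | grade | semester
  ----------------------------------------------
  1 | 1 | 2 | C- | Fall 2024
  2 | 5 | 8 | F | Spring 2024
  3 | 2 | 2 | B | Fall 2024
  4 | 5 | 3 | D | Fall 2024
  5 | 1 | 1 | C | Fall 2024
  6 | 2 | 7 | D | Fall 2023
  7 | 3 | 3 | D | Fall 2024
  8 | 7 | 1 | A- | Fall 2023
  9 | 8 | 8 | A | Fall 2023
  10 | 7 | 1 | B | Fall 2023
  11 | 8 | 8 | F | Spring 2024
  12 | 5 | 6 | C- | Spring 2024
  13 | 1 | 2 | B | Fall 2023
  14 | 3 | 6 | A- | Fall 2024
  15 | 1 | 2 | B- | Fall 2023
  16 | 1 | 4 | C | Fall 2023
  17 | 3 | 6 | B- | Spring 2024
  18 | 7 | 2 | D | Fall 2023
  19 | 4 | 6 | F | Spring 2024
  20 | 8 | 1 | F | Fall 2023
SELECT AVG(credits) FROM courses WHERE department = 'Math'

Execution result:
3.00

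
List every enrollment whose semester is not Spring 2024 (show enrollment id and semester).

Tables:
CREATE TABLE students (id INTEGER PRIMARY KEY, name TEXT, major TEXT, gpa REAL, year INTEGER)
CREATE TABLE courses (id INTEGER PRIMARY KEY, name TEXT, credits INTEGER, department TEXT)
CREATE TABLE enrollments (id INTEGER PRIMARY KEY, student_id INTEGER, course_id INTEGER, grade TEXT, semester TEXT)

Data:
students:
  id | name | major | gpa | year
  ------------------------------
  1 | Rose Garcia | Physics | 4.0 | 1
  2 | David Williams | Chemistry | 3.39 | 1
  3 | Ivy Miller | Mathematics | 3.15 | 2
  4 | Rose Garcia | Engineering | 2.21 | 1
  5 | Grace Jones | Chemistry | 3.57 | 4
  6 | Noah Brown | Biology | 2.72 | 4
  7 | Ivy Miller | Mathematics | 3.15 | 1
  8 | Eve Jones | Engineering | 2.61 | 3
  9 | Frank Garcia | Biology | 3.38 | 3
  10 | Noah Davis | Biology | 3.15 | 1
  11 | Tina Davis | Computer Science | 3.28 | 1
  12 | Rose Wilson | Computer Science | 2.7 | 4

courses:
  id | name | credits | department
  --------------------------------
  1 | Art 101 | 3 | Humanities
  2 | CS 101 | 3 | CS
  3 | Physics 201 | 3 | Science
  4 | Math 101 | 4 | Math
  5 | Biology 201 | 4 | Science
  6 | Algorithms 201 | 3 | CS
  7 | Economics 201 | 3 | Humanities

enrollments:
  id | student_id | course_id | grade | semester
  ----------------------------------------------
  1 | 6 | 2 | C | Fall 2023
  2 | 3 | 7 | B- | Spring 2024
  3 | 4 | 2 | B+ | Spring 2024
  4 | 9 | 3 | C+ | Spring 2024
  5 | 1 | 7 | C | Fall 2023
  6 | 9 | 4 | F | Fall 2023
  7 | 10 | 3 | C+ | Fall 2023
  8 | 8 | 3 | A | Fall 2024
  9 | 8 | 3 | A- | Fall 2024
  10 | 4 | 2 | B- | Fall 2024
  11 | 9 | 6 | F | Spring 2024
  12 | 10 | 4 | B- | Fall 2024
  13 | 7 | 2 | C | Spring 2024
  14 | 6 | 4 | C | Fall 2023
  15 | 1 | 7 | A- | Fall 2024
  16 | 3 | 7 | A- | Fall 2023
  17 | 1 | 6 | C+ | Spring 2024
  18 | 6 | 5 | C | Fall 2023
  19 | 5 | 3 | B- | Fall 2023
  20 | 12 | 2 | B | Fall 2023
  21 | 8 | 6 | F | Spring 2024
SELECT id, semester FROM enrollments WHERE semester <> 'Spring 2024'

Execution result:
id | semester
1 | Fall 2023
5 | Fall 2023
6 | Fall 2023
7 | Fall 2023
8 | Fall 2024
9 | Fall 2024
10 | Fall 2024
12 | Fall 2024
14 | Fall 2023
15 | Fall 2024
16 | Fall 2023
18 | Fall 2023
19 | Fall 2023
20 | Fall 2023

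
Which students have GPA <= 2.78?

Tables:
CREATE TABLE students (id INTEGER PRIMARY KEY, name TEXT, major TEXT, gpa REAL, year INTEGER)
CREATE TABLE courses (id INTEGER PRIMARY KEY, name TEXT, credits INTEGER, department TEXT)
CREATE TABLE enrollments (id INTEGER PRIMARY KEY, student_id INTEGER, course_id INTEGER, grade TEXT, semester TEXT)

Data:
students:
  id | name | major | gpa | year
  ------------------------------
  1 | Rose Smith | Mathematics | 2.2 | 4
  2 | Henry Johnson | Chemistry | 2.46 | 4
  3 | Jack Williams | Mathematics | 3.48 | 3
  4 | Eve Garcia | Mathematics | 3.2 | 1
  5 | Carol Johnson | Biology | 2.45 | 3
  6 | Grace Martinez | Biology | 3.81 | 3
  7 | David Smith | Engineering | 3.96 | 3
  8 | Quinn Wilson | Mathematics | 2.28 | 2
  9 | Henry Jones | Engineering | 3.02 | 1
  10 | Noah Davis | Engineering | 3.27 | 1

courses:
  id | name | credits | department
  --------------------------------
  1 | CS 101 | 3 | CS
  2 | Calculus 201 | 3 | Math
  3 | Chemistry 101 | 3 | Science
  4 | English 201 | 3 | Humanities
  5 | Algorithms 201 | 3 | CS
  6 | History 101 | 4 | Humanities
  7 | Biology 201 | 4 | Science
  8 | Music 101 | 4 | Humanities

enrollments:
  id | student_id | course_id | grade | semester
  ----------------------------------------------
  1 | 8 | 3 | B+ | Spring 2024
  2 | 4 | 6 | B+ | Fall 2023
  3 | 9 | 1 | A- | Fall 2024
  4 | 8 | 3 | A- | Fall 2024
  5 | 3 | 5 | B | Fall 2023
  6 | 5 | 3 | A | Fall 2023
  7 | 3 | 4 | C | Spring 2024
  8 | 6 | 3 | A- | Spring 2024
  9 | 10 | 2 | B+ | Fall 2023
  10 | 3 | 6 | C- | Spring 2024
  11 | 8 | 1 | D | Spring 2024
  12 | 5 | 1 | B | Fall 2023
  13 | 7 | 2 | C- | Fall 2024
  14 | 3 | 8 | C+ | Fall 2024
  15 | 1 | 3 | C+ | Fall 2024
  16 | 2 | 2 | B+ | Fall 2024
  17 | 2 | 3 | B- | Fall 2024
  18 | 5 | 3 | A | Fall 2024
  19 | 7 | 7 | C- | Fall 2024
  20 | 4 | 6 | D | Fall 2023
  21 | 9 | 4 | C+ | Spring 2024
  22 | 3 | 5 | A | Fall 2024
SELECT name, gpa FROM students WHERE gpa <= 2.78

Execution result:
name | gpa
Rose Smith | 2.20
Henry Johnson | 2.46
Carol Johnson | 2.45
Quinn Wilson | 2.28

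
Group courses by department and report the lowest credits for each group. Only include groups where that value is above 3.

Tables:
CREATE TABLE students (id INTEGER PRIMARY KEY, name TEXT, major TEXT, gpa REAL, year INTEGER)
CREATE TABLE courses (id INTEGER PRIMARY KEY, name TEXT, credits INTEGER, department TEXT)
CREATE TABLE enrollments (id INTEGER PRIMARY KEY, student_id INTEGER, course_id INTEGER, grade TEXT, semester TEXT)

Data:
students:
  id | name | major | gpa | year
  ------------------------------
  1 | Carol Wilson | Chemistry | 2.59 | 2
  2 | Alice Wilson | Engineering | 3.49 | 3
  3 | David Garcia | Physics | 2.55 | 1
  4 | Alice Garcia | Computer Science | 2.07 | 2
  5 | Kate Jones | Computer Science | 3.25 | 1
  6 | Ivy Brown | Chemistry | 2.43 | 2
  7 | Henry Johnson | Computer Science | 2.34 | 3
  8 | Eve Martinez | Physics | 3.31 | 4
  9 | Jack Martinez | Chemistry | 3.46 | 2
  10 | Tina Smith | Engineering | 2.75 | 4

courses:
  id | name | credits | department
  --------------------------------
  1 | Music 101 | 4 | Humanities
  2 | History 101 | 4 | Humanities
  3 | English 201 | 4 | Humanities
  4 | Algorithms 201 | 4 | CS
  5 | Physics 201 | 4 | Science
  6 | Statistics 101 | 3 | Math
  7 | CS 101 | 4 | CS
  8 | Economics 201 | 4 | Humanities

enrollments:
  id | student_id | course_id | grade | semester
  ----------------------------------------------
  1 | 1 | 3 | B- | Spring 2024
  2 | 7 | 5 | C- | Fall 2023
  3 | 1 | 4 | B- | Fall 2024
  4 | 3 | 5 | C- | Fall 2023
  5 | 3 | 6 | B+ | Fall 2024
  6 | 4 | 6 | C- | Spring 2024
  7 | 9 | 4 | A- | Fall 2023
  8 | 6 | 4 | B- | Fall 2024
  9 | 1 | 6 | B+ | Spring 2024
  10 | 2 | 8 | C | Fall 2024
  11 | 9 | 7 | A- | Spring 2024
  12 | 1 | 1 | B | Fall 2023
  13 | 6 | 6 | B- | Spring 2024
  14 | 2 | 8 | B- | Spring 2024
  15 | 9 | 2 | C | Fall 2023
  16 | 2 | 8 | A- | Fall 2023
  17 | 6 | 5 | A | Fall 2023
SELECT department, MIN(credits) AS min_credits FROM courses GROUP BY department HAVING MIN(credits) > 3

Execution result:
department | min_credits
CS | 4
Humanities | 4
Science | 4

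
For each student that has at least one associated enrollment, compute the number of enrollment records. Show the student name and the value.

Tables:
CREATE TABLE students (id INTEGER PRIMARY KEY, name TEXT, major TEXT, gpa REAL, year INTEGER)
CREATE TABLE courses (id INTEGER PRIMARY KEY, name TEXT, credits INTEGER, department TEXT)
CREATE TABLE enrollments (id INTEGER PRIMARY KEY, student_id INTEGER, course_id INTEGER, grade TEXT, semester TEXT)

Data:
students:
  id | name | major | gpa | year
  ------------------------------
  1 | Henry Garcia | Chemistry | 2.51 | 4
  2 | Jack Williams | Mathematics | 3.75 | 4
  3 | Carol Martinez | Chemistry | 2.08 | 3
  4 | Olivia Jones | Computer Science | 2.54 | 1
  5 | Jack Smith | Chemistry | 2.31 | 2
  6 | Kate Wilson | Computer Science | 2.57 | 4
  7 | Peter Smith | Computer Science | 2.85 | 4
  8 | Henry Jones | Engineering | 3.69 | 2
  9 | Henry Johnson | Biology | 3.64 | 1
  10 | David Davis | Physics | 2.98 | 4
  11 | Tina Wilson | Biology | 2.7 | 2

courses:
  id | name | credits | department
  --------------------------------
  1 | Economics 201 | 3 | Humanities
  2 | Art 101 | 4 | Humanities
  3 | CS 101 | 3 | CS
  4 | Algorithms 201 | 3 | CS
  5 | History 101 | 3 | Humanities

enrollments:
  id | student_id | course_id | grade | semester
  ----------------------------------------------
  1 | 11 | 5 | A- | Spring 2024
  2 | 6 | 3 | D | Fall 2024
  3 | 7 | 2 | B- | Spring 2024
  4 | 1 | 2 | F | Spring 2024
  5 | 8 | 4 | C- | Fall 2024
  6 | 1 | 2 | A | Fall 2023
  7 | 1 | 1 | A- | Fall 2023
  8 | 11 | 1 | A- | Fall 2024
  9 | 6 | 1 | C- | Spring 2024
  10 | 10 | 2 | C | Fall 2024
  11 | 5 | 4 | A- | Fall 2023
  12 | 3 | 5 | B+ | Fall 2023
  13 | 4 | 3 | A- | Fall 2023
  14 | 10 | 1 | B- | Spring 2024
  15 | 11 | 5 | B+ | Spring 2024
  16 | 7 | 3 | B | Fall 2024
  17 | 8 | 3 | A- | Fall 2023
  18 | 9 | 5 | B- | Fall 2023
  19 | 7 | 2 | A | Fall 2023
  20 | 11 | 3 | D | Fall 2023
SELECT p.name, COUNT(*) AS n FROM enrollments c JOIN students p ON c.student_id = p.id GROUP BY p.id, p.name

Execution result:
name | n
Henry Garcia | 3
Carol Martinez | 1
Olivia Jones | 1
Jack Smith | 1
Kate Wilson | 2
Peter Smith | 3
Henry Jones | 2
Henry Johnson | 1
David Davis | 2
Tina Wilson | 4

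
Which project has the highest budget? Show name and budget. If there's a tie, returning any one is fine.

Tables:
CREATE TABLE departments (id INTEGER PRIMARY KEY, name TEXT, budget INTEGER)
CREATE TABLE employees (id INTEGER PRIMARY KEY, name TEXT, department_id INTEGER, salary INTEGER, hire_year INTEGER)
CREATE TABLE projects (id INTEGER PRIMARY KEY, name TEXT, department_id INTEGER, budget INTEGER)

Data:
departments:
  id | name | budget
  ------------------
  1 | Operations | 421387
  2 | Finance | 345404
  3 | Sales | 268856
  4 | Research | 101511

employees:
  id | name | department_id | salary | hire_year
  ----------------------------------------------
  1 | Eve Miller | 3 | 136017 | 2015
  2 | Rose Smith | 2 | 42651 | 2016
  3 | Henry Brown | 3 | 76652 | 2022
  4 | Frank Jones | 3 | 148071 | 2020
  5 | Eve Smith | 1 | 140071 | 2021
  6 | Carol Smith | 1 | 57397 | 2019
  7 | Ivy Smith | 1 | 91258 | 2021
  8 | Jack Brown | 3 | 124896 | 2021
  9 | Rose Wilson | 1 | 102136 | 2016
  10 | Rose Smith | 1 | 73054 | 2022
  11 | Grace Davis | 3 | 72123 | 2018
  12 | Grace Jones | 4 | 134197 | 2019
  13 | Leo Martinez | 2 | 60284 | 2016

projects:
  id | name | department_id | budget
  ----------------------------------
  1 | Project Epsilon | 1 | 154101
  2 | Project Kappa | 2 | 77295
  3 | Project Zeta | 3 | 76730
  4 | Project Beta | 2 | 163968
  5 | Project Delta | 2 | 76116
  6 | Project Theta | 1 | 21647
SELECT name, budget FROM projects ORDER BY budget DESC LIMIT 1

Execution result:
name | budget
Project Beta | 163968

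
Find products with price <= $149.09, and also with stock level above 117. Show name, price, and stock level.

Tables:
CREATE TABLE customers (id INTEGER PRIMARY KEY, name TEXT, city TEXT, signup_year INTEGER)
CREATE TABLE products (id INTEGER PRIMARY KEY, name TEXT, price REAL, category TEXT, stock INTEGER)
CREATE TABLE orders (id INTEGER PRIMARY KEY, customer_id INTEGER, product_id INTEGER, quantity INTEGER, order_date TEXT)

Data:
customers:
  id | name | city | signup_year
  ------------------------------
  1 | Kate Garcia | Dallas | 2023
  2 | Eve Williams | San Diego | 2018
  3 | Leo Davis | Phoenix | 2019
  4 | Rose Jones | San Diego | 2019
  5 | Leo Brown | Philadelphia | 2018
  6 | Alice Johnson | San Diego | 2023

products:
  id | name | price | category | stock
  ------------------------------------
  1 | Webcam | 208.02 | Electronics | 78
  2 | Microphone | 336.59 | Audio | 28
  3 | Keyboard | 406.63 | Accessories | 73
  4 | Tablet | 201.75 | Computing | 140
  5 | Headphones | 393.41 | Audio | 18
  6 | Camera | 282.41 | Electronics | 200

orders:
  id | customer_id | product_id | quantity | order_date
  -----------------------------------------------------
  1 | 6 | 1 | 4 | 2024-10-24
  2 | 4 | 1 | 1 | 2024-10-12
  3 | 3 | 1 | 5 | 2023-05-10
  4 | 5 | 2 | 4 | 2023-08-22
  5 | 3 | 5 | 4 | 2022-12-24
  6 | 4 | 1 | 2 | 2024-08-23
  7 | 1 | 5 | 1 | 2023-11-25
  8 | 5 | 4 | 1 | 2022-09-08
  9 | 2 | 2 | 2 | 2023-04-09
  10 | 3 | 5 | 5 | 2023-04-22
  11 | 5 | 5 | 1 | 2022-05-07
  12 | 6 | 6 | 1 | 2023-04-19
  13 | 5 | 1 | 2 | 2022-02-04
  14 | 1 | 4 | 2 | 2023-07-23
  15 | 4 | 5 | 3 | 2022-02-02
SELECT name, price, stock FROM products WHERE price <= 149.09 AND stock > 117

Execution result:
(no rows)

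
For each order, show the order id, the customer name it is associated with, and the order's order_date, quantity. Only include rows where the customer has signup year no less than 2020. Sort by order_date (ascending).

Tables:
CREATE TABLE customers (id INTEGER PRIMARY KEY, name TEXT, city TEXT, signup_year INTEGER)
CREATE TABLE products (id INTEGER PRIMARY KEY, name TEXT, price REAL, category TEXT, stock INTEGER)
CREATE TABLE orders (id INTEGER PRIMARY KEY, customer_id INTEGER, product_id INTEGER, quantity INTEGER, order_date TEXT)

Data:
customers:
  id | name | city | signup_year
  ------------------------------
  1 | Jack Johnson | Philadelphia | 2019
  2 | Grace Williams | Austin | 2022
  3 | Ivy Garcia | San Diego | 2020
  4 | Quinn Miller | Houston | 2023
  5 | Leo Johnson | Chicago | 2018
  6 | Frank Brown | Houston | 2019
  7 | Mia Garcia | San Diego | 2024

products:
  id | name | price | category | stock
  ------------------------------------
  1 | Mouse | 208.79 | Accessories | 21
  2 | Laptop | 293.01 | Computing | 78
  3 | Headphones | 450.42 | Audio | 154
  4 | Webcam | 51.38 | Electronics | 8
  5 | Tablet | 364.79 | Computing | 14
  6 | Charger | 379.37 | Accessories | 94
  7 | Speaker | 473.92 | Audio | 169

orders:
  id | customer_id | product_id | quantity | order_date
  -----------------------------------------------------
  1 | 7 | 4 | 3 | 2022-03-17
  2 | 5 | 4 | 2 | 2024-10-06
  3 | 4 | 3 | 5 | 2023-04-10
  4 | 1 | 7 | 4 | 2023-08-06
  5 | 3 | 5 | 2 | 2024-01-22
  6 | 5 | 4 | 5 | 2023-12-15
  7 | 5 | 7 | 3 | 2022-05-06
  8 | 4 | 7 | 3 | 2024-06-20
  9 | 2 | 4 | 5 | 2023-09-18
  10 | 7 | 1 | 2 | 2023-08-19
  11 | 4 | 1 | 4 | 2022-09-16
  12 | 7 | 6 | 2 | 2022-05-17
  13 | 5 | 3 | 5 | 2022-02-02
SELECT c.id, p.name AS customer, c.order_date, c.quantity FROM orders c JOIN customers p ON c.customer_id = p.id WHERE p.signup_year >= 2020 ORDER BY c.order_date ASC

Execution result:
id | customer | order_date | quantity
1 | Mia Garcia | 2022-03-17 | 3
12 | Mia Garcia | 2022-05-17 | 2
11 | Quinn Miller | 2022-09-16 | 4
3 | Quinn Miller | 2023-04-10 | 5
10 | Mia Garcia | 2023-08-19 | 2
9 | Grace Williams | 2023-09-18 | 5
5 | Ivy Garcia | 2024-01-22 | 2
8 | Quinn Miller | 2024-06-20 | 3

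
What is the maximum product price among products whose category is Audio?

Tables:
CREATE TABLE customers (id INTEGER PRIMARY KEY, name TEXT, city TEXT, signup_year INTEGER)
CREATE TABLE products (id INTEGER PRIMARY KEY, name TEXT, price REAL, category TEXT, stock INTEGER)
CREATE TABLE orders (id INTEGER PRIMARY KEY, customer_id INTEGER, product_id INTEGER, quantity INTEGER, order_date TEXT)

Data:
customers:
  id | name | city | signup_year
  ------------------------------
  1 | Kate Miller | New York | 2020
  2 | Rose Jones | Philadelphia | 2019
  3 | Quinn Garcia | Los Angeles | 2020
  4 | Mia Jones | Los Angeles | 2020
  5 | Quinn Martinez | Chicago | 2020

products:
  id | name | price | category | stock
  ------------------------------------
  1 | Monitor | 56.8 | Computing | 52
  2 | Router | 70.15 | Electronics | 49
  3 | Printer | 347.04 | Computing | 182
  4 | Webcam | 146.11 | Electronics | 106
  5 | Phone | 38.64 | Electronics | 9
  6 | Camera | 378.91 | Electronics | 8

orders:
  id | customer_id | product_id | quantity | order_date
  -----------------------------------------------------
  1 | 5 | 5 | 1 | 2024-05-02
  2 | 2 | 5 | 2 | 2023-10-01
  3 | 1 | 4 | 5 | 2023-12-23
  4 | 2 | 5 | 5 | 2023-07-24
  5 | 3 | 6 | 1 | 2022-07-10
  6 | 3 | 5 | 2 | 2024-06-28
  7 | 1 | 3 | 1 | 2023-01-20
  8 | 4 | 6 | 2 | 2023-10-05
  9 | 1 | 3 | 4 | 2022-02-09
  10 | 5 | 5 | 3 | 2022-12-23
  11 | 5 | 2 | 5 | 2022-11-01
SELECT MAX(price) FROM products WHERE category = 'Audio'

Execution result:
NULL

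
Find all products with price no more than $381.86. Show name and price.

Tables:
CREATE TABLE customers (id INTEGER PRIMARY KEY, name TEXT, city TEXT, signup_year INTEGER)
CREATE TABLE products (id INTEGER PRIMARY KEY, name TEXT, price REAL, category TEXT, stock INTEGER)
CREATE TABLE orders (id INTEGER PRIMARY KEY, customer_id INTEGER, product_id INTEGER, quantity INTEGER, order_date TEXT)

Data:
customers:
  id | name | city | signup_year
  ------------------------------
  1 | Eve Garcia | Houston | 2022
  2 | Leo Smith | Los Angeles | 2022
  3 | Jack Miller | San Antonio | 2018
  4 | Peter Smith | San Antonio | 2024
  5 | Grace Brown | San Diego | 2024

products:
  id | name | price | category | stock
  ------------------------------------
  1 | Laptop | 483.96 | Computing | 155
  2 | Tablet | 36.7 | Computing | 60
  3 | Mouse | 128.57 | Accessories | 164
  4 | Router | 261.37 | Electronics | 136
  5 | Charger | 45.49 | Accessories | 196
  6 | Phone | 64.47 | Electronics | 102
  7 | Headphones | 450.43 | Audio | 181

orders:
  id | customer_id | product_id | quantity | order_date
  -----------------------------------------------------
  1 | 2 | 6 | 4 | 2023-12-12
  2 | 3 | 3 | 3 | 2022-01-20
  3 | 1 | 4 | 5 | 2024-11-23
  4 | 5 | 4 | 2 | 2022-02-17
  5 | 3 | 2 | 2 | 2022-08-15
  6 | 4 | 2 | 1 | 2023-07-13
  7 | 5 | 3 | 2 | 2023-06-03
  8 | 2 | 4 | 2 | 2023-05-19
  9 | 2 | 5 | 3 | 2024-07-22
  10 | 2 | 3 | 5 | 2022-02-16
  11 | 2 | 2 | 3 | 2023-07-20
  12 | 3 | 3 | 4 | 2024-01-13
SELECT name, price FROM products WHERE price <= 381.86

Execution result:
name | price
Tablet | 36.70
Mouse | 128.57
Router | 261.37
Charger | 45.49
Phone | 64.47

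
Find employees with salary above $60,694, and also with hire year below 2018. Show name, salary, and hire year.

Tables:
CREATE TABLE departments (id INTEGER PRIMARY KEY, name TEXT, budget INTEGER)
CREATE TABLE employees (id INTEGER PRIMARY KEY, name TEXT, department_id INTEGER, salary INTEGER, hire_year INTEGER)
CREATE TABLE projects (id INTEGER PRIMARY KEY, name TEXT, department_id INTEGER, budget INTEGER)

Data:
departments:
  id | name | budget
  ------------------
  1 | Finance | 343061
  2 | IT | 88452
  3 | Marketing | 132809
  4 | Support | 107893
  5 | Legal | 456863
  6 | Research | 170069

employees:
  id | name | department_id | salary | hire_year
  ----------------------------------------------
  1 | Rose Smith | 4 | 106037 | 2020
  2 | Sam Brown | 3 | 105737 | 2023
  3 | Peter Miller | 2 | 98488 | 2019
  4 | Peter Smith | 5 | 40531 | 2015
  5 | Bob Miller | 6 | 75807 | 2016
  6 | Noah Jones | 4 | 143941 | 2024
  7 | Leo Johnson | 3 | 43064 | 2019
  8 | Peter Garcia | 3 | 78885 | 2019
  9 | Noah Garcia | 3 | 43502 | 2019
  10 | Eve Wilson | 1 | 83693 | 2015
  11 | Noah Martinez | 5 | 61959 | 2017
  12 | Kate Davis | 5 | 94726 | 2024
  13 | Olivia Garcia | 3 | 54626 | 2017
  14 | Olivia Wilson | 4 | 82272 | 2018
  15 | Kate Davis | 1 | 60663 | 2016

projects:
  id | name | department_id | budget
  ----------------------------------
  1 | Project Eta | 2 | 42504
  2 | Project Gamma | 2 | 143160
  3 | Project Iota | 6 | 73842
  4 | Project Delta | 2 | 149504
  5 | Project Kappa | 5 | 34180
SELECT name, salary, hire_year FROM employees WHERE salary > 60694 AND hire_year < 2018

Execution result:
name | salary | hire_year
Bob Miller | 75807 | 2016
Eve Wilson | 83693 | 2015
Noah Martinez | 61959 | 2017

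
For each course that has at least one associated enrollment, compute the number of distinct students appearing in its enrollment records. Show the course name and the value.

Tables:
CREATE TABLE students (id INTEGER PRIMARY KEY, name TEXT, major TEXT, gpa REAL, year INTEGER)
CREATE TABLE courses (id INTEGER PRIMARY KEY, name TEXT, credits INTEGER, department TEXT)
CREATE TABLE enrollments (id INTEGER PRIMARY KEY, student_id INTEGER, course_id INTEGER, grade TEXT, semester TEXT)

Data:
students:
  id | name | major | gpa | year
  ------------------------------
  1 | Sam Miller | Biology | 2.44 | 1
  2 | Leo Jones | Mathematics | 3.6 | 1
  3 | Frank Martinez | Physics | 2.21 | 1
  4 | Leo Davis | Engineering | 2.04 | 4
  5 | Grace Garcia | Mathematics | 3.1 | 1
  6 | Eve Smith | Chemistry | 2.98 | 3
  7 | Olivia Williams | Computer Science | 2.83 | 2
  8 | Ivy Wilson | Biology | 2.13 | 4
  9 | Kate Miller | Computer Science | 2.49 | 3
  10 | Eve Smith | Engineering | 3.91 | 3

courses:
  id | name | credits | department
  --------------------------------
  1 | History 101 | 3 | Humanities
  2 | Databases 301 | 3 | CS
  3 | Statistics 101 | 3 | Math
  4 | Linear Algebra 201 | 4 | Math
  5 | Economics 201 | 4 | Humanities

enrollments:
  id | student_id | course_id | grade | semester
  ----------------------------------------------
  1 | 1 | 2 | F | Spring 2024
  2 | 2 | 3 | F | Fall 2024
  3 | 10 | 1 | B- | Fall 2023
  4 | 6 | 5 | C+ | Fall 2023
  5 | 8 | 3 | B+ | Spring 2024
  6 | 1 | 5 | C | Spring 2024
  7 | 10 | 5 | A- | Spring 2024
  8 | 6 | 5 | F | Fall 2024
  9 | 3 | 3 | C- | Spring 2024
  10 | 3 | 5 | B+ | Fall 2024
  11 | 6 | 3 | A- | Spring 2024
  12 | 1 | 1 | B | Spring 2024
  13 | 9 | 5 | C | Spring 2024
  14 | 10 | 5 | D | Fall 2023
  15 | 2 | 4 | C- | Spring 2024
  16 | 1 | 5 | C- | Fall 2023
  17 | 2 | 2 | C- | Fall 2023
SELECT p.name, COUNT(DISTINCT c.student_id) AS distinct_student_count FROM enrollments c JOIN courses p ON c.course_id = p.id GROUP BY p.id, p.name

Execution result:
name | distinct_student_count
History 101 | 2
Databases 301 | 2
Statistics 101 | 4
Linear Algebra 201 | 1
Economics 201 | 5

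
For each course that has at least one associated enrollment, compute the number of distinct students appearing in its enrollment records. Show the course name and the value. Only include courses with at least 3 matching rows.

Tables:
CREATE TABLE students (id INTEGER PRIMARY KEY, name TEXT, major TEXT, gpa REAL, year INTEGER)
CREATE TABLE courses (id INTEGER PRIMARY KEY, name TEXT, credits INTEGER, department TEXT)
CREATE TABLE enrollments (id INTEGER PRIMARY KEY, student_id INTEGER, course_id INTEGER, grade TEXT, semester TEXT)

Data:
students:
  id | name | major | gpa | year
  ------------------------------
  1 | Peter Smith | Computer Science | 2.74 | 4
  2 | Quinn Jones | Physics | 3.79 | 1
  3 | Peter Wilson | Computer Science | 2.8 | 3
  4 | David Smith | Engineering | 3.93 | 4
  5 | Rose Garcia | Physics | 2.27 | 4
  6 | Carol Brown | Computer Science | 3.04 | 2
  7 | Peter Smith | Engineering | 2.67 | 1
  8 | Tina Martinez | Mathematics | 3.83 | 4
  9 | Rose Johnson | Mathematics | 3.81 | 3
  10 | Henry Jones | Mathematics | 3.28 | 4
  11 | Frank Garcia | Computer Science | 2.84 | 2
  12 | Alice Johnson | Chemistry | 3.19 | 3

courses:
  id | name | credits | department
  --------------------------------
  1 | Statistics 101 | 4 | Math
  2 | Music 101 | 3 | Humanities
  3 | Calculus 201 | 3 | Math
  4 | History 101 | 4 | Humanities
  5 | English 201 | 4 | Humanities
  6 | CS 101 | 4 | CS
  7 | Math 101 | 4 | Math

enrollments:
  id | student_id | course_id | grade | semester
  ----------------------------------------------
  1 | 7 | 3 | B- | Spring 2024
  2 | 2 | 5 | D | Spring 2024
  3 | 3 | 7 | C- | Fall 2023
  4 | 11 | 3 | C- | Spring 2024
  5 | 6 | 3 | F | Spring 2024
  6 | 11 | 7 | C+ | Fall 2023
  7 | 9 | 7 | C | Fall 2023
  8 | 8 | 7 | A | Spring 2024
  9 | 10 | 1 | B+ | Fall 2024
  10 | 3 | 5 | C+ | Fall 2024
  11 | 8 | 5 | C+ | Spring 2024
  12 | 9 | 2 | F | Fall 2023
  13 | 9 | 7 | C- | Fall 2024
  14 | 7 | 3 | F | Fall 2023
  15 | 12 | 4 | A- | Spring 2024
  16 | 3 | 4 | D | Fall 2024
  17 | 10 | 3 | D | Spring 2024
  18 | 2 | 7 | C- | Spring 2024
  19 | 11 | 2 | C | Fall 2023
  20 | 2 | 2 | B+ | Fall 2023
SELECT p.name, COUNT(DISTINCT c.student_id) AS distinct_student_count FROM enrollments c JOIN courses p ON c.course_id = p.id GROUP BY p.id, p.name HAVING COUNT(*) >= 3

Execution result:
name | distinct_student_count
Music 101 | 3
Calculus 201 | 4
English 201 | 3
Math 101 | 5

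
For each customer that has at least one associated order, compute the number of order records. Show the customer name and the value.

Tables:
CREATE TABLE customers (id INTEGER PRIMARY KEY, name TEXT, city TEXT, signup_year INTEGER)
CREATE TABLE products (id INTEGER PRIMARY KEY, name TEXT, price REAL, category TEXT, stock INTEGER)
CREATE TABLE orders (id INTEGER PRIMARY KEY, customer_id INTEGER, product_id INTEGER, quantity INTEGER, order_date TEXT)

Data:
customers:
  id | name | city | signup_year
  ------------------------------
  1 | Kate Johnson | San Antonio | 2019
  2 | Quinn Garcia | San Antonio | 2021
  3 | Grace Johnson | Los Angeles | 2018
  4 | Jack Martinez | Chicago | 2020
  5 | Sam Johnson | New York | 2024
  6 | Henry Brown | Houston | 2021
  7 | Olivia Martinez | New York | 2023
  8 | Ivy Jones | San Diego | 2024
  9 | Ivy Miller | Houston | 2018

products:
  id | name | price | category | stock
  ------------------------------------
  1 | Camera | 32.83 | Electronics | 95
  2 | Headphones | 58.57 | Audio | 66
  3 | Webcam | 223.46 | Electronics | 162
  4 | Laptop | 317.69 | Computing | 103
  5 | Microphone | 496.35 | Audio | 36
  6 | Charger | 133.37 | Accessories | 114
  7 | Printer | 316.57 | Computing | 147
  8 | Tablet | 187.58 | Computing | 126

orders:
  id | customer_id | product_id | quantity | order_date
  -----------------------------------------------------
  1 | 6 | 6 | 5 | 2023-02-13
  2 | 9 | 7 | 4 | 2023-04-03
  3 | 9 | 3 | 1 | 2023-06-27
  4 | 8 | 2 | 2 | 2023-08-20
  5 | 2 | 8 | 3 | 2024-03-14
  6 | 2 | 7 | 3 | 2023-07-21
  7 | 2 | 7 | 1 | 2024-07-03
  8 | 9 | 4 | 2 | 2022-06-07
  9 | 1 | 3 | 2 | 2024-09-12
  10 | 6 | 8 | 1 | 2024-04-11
SELECT p.name, COUNT(*) AS n FROM orders c JOIN customers p ON c.customer_id = p.id GROUP BY p.id, p.name

Execution result:
name | n
Kate Johnson | 1
Quinn Garcia | 3
Henry Brown | 2
Ivy Jones | 1
Ivy Miller | 3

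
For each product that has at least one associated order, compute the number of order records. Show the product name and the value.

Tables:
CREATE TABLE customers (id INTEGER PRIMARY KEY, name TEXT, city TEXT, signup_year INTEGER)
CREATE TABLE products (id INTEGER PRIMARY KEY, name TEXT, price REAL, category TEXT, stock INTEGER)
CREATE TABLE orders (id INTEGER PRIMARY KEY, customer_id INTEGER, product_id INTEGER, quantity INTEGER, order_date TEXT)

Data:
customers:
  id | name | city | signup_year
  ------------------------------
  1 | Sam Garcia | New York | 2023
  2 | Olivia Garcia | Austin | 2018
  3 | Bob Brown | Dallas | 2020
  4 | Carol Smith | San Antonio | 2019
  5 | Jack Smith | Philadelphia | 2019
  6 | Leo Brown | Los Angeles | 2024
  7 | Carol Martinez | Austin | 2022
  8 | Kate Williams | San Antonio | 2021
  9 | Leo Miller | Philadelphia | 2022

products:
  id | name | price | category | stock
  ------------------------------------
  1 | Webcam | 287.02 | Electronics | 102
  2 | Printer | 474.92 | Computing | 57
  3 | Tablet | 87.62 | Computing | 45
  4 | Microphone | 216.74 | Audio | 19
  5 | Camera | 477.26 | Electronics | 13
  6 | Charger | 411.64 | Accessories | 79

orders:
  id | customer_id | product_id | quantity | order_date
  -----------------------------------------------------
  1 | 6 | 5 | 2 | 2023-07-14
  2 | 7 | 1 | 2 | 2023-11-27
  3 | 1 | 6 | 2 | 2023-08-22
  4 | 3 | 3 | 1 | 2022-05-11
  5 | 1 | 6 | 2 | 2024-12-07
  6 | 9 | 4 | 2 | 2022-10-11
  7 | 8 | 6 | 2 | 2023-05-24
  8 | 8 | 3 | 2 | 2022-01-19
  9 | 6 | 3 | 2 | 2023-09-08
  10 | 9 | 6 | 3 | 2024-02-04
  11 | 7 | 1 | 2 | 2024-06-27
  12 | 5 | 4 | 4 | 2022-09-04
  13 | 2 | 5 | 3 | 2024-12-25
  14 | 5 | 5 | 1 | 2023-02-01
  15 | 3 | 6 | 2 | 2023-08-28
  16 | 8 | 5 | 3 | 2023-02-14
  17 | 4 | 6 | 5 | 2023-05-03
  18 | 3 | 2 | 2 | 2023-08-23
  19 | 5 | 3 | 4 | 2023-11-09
SELECT p.name, COUNT(*) AS n FROM orders c JOIN products p ON c.product_id = p.id GROUP BY p.id, p.name

Execution result:
name | n
Webcam | 2
Printer | 1
Tablet | 4
Microphone | 2
Camera | 4
Charger | 6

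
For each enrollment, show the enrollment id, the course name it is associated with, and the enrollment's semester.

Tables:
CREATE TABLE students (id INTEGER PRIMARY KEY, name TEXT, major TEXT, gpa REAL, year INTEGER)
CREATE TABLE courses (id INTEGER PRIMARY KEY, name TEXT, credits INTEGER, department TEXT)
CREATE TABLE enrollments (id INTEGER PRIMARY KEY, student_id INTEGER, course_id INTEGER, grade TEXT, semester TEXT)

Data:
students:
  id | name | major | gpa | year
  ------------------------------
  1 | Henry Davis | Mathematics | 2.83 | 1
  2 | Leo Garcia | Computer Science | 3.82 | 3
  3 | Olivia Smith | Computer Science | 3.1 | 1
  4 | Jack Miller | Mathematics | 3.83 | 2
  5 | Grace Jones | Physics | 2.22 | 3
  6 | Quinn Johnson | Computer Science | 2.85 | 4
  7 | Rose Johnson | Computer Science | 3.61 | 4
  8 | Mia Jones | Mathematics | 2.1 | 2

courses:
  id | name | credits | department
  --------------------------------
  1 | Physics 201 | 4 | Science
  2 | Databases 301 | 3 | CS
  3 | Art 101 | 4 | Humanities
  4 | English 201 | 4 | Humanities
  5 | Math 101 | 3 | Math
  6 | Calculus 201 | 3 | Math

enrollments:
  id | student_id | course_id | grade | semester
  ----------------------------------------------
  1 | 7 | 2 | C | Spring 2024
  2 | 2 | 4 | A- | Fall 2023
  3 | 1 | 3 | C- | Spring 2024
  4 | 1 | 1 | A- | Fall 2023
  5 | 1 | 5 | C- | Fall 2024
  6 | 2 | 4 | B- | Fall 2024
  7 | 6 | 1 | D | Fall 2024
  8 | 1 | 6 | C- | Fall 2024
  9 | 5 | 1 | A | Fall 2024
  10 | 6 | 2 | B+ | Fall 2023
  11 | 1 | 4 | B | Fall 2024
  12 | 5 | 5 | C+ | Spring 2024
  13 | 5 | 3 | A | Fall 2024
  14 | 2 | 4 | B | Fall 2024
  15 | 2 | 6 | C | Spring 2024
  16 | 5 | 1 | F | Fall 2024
SELECT c.id, p.name AS course, c.semester FROM enrollments c JOIN courses p ON c.course_id = p.id

Execution result:
id | course | semester
1 | Databases 301 | Spring 2024
2 | English 201 | Fall 2023
3 | Art 101 | Spring 2024
4 | Physics 201 | Fall 2023
5 | Math 101 | Fall 2024
6 | English 201 | Fall 2024
7 | Physics 201 | Fall 2024
8 | Calculus 201 | Fall 2024
9 | Physics 201 | Fall 2024
10 | Databases 301 | Fall 2023
11 | English 201 | Fall 2024
12 | Math 101 | Spring 2024
13 | Art 101 | Fall 2024
14 | English 201 | Fall 2024
15 | Calculus 201 | Spring 2024
16 | Physics 201 | Fall 2024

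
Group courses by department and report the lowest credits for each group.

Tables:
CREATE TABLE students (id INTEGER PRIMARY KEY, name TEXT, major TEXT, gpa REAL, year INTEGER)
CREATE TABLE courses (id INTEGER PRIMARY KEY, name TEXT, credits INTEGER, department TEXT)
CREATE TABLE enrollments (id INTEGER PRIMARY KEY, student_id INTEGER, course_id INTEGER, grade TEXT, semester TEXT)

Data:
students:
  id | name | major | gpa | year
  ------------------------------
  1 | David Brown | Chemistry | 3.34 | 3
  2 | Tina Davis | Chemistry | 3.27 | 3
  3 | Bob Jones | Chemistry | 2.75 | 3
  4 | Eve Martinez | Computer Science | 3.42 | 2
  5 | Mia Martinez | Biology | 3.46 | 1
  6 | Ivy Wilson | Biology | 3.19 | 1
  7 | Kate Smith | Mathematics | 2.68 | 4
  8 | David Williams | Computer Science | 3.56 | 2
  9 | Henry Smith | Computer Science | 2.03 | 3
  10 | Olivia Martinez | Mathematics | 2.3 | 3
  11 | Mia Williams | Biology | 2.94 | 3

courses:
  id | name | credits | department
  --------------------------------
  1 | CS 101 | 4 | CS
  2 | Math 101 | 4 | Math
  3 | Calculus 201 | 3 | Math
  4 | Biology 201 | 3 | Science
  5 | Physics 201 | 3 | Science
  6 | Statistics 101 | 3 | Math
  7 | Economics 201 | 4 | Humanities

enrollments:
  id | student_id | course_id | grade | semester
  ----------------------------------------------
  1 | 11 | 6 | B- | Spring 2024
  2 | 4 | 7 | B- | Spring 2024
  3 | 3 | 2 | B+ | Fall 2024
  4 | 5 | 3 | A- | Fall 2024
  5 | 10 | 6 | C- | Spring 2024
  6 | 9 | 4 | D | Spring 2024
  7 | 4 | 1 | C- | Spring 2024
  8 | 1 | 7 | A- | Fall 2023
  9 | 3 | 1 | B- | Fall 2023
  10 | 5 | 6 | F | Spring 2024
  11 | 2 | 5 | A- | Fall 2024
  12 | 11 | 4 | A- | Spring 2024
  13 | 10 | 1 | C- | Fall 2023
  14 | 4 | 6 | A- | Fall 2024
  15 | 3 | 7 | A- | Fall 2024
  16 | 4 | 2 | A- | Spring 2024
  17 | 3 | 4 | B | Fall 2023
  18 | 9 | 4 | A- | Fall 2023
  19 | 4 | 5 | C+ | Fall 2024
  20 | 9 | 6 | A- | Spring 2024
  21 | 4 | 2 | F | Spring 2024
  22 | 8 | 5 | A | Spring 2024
SELECT department, MIN(credits) AS min_credits FROM courses GROUP BY department

Execution result:
department | min_credits
CS | 4
Humanities | 4
Math | 3
Science | 3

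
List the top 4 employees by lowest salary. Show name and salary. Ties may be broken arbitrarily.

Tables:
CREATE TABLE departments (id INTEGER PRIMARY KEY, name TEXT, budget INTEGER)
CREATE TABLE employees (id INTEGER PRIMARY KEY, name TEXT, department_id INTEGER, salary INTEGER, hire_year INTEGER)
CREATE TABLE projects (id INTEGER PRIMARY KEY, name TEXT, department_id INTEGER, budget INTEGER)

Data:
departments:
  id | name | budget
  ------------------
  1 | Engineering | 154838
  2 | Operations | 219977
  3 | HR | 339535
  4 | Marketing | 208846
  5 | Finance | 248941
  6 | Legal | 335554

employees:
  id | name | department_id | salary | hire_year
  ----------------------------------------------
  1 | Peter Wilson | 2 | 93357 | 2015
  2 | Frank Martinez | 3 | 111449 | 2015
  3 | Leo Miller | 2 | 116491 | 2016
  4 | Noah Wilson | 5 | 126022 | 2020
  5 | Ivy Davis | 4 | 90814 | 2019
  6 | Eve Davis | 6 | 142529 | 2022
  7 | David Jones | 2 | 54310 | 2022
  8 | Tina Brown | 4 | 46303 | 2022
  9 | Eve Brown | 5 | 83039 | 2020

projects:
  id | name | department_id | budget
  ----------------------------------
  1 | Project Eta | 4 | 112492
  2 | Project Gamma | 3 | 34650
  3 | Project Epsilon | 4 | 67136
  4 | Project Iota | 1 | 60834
SELECT name, salary FROM employees ORDER BY salary ASC LIMIT 4

Execution result:
name | salary
Tina Brown | 46303
David Jones | 54310
Eve Brown | 83039
Ivy Davis | 90814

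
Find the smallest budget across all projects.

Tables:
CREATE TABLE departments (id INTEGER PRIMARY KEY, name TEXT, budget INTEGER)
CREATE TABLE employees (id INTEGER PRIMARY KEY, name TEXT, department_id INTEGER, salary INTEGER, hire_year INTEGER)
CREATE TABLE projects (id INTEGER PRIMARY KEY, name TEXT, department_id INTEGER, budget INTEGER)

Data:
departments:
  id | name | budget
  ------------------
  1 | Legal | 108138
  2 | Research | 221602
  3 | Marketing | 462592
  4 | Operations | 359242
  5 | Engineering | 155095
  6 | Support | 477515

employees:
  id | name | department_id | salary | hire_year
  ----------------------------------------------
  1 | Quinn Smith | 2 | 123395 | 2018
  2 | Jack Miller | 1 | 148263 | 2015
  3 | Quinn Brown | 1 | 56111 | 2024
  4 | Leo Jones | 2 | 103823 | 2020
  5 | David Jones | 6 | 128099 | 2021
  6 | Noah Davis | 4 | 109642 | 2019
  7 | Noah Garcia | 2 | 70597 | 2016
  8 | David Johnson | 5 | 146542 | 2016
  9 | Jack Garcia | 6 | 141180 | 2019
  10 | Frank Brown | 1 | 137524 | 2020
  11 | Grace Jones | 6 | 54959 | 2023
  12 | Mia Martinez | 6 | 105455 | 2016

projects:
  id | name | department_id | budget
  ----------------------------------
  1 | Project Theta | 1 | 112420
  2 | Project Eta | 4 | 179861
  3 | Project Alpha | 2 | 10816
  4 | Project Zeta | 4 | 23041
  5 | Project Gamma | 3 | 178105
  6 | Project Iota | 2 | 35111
SELECT MIN(budget) FROM projects

Execution result:
10816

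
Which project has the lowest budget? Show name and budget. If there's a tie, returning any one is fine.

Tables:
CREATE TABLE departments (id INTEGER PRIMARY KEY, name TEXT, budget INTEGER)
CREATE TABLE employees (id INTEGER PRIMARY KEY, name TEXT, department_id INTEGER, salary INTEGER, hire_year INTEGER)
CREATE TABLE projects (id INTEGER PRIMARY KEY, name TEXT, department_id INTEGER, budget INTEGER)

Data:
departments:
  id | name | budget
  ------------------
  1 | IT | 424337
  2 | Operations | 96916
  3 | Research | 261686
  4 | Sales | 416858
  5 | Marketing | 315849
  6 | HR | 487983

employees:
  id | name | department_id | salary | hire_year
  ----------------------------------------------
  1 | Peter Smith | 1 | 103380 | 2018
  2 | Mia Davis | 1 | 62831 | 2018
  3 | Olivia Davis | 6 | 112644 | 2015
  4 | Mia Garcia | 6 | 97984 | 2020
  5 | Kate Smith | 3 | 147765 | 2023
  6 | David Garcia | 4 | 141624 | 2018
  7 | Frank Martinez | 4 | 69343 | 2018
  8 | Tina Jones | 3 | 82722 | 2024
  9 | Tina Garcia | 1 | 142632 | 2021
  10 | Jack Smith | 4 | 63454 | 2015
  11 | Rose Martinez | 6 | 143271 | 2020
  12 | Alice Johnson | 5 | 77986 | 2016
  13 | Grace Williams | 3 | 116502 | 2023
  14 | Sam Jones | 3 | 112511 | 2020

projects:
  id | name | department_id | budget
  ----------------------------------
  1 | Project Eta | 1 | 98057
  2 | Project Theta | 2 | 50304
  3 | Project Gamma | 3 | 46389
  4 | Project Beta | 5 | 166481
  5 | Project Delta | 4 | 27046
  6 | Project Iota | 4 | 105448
SELECT name, budget FROM projects ORDER BY budget ASC LIMIT 1

Execution result:
name | budget
Project Delta | 27046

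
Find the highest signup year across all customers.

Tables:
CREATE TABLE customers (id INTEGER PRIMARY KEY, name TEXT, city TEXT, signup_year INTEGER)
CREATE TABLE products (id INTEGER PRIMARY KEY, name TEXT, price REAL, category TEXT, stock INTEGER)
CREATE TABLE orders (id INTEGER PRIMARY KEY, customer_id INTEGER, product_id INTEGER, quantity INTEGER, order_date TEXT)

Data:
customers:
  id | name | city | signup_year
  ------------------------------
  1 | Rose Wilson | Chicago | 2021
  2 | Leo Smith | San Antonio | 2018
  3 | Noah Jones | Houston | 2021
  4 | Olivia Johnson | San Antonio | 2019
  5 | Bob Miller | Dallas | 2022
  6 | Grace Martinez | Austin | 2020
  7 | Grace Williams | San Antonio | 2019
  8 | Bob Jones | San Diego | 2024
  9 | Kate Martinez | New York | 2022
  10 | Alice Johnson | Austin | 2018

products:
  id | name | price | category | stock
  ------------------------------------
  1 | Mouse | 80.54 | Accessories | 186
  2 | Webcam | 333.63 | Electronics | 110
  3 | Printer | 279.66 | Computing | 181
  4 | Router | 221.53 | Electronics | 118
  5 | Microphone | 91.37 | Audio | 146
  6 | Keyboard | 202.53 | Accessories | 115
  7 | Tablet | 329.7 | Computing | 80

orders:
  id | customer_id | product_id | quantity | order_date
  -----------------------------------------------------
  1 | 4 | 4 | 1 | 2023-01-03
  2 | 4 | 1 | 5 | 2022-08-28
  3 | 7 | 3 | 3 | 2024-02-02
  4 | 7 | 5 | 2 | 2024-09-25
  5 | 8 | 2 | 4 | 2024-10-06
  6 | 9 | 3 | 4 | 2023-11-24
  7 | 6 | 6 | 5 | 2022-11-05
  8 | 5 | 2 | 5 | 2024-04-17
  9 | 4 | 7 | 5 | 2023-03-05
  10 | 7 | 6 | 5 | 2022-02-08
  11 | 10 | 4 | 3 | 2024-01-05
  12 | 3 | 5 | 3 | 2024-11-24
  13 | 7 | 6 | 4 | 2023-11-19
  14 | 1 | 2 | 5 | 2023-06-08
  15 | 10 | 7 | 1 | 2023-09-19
SELECT MAX(signup_year) FROM customers

Execution result:
2024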